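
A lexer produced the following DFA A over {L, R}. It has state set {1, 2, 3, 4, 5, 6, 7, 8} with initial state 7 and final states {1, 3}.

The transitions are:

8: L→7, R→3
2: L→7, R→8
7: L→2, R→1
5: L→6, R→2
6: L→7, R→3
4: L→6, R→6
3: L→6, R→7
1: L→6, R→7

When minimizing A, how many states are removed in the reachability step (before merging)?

No path from 7 leads to 4, 5; the other 6 states are all reachable.

2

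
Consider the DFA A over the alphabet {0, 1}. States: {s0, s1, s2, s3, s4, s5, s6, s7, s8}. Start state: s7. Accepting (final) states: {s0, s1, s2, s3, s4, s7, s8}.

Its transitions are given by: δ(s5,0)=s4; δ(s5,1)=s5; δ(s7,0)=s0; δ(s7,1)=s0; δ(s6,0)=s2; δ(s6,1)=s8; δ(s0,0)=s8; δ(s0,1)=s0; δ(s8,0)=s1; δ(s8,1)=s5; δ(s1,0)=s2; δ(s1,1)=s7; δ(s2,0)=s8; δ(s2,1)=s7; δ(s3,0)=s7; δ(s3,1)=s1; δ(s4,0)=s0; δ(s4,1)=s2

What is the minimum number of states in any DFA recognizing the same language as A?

7

First remove the unreachable states {s3,s6}; 7 states remain.
Initial partition by acceptance: {s0,s1,s2,s4,s7,s8} | {s5}.
On input 1, block {s0,s1,s2,s4,s7,s8} splits into {s0,s1,s2,s4,s7} and {s8}.
Split {s0,s1,s2,s4,s7} by δ(·,0) → {s1,s4,s7} and {s0,s2}.
Refine {s1,s4,s7} on symbol 1: members go to different blocks, giving {s4,s7} and {s1}.
On input 1, block {s0,s2} splits into {s0} and {s2}.
Refine {s4,s7} on symbol 1: members go to different blocks, giving {s4} and {s7}.
Stable partition: {s4} | {s5} | {s8} | {s0} | {s1} | {s2} | {s7} — 7 equivalence classes.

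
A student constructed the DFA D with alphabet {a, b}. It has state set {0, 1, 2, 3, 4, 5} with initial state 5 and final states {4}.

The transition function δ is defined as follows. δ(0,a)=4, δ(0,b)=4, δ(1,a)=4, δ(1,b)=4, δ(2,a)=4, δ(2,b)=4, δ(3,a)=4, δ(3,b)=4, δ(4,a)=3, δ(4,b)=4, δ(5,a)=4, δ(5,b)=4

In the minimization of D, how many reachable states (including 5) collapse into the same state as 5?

Reachable states from the start: {3,4,5}. Unreachable: {0,1,2} — drop them.
P0 = {4} | {3,5}.
Stable partition: {4} | {3,5} — 2 equivalence classes.
State 5 belongs to the block {3,5}, which has 2 states.

2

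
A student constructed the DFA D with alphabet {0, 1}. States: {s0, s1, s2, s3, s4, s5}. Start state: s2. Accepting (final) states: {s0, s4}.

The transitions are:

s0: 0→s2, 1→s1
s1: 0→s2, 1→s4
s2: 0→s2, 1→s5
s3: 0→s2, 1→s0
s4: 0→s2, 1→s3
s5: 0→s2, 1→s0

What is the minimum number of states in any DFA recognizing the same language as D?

3

All states are reachable from the start state.
Start with accepting vs non-accepting: {s0,s4} | {s1,s2,s3,s5}.
On input 1, block {s1,s2,s3,s5} splits into {s1,s3,s5} and {s2}.
Stable partition: {s0,s4} | {s1,s3,s5} | {s2} — 3 equivalence classes.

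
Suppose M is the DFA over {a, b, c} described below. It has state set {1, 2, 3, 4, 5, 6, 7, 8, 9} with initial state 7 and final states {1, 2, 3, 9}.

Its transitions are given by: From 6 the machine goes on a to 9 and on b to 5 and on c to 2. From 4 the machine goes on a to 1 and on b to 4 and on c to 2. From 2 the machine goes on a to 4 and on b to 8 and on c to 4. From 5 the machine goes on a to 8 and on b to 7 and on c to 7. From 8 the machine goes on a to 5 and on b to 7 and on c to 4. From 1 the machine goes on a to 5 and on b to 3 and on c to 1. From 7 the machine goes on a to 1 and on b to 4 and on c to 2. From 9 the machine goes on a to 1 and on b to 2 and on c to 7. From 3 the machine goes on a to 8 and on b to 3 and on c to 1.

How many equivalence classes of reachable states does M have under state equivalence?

4

States {6,9} cannot be reached from the start state, so discard them.
Start with accepting vs non-accepting: {1,2,3} | {4,5,7,8}.
On input b, block {1,2,3} splits into {1,3} and {2}.
Refine {4,5,7,8} on symbol a: members go to different blocks, giving {4,7} and {5,8}.
Stable partition: {1,3} | {4,7} | {2} | {5,8} — 4 equivalence classes.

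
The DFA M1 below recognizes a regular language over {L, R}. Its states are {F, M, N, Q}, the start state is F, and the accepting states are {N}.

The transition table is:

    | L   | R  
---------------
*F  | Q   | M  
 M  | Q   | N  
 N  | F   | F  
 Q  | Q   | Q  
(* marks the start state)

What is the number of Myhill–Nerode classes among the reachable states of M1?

4

All states are reachable from the start state.
Start with accepting vs non-accepting: {N} | {F,M,Q}.
On input R, block {F,M,Q} splits into {F,Q} and {M}.
Split {F,Q} by δ(·,R) → {F} and {Q}.
Stable partition: {N} | {F} | {M} | {Q} — 4 equivalence classes.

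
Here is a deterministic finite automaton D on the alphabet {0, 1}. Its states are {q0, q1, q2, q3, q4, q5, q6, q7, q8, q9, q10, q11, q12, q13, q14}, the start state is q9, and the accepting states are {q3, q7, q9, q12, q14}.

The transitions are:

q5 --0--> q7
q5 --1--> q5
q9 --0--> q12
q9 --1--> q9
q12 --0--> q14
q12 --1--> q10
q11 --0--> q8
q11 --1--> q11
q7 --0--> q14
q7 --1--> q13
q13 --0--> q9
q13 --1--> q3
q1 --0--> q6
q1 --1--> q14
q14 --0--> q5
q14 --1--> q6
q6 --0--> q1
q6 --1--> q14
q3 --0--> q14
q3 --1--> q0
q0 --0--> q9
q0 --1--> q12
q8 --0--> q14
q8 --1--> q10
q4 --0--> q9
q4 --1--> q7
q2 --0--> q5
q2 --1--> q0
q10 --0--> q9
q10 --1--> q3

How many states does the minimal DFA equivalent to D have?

6

States {q2,q4,q8,q11} cannot be reached from the start state, so discard them.
Initial partition by acceptance: {q3,q7,q9,q12,q14} | {q0,q1,q5,q6,q10,q13}.
Refine {q3,q7,q9,q12,q14} on symbol 0: members go to different blocks, giving {q3,q7,q9,q12} and {q14}.
Split {q3,q7,q9,q12} by δ(·,0) → {q3,q7,q12} and {q9}.
Split {q0,q1,q5,q6,q10,q13} by δ(·,0) → {q0,q10,q13} and {q1,q6} and {q5}.
No further refinement is possible. Final partition (6 blocks): {q3,q7,q12} | {q0,q10,q13} | {q14} | {q9} | {q1,q6} | {q5}.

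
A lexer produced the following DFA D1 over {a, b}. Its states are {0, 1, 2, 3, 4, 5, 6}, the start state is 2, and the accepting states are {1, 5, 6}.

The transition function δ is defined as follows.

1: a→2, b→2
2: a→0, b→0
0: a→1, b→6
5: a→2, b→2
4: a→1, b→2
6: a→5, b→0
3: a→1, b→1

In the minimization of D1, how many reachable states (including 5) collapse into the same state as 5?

First remove the unreachable states {3,4}; 5 states remain.
P0 = {1,5,6} | {0,2}.
On input a, block {1,5,6} splits into {1,5} and {6}.
Split {0,2} by δ(·,a) → {0} and {2}.
Stable partition: {1,5} | {0} | {6} | {2} — 4 equivalence classes.
The equivalence class containing 5 is {1,5}, of size 2.

2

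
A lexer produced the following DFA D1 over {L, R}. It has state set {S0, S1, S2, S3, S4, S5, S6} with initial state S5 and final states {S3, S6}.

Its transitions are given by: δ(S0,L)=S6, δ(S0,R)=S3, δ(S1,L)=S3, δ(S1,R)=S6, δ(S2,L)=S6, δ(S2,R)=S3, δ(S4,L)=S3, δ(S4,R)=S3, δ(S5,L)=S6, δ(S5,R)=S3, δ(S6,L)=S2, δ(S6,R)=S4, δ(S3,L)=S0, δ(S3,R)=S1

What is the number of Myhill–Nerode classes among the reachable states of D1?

Every state is reachable, so we keep all 7.
Start with accepting vs non-accepting: {S3,S6} | {S0,S1,S2,S4,S5}.
The partition is now stable with 2 blocks: {S3,S6} | {S0,S1,S2,S4,S5}.

2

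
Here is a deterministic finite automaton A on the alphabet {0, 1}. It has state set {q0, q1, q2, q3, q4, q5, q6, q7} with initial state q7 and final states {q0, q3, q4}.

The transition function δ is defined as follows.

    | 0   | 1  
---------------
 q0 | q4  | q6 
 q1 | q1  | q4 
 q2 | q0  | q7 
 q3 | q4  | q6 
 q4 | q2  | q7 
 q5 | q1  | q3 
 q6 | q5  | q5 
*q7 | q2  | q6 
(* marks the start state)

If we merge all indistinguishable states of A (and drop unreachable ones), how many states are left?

7

Every state is reachable, so we keep all 8.
Start with accepting vs non-accepting: {q0,q3,q4} | {q1,q2,q5,q6,q7}.
Split {q0,q3,q4} by δ(·,0) → {q0,q3} and {q4}.
On input 0, block {q1,q2,q5,q6,q7} splits into {q1,q5,q6,q7} and {q2}.
Refine {q1,q5,q6,q7} on symbol 0: members go to different blocks, giving {q1,q5,q6} and {q7}.
Split {q1,q5,q6} by δ(·,1) → {q1} and {q5} and {q6}.
Stable partition: {q0,q3} | {q1} | {q4} | {q2} | {q7} | {q5} | {q6} — 7 equivalence classes.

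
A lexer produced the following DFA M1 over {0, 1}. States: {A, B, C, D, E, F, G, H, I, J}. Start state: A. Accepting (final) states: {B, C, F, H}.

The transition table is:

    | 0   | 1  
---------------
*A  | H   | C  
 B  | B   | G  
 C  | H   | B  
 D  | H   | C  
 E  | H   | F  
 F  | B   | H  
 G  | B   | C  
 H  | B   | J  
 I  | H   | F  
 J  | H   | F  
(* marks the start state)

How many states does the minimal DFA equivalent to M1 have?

3

Reachable states from the start: {A,B,C,F,G,H,J}. Unreachable: {D,E,I} — drop them.
P0 = {B,C,F,H} | {A,G,J}.
On input 1, block {B,C,F,H} splits into {B,H} and {C,F}.
The partition is now stable with 3 blocks: {B,H} | {A,G,J} | {C,F}.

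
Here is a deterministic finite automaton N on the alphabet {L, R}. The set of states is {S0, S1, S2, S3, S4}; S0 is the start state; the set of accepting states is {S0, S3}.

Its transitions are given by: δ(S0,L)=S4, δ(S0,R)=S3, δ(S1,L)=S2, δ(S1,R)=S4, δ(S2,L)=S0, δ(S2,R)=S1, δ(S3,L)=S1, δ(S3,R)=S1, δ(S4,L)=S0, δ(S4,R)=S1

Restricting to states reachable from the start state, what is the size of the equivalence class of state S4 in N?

2

All states are reachable from the start state.
Start with accepting vs non-accepting: {S0,S3} | {S1,S2,S4}.
Split {S0,S3} by δ(·,R) → {S0} and {S3}.
Refine {S1,S2,S4} on symbol L: members go to different blocks, giving {S2,S4} and {S1}.
Stable partition: {S0} | {S2,S4} | {S3} | {S1} — 4 equivalence classes.
State S4 belongs to the block {S2,S4}, which has 2 states.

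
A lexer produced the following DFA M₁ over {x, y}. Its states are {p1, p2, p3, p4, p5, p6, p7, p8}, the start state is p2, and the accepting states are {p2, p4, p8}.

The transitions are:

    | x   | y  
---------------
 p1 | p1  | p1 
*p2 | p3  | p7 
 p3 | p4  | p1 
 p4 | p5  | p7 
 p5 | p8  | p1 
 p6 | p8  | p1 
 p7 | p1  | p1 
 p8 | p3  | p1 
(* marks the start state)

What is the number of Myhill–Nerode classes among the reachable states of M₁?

3

States {p6} cannot be reached from the start state, so discard them.
P0 = {p2,p4,p8} | {p1,p3,p5,p7}.
Refine {p1,p3,p5,p7} on symbol x: members go to different blocks, giving {p1,p7} and {p3,p5}.
No further refinement is possible. Final partition (3 blocks): {p2,p4,p8} | {p1,p7} | {p3,p5}.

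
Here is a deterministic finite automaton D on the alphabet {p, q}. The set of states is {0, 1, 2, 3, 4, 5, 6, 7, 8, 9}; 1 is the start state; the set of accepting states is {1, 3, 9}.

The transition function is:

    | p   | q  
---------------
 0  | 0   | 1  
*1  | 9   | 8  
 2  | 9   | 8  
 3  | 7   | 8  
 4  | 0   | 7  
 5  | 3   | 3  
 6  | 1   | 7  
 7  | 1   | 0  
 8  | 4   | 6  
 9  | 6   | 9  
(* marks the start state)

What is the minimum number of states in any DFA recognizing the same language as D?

7

First remove the unreachable states {2,3,5}; 7 states remain.
Start with accepting vs non-accepting: {1,9} | {0,4,6,7,8}.
Refine {1,9} on symbol p: members go to different blocks, giving {1} and {9}.
Refine {0,4,6,7,8} on symbol p: members go to different blocks, giving {0,4,8} and {6,7}.
Refine {0,4,8} on symbol q: members go to different blocks, giving {4,8} and {0}.
Refine {4,8} on symbol p: members go to different blocks, giving {4} and {8}.
Refine {6,7} on symbol q: members go to different blocks, giving {6} and {7}.
No further refinement is possible. Final partition (7 blocks): {1} | {4} | {9} | {6} | {0} | {8} | {7}.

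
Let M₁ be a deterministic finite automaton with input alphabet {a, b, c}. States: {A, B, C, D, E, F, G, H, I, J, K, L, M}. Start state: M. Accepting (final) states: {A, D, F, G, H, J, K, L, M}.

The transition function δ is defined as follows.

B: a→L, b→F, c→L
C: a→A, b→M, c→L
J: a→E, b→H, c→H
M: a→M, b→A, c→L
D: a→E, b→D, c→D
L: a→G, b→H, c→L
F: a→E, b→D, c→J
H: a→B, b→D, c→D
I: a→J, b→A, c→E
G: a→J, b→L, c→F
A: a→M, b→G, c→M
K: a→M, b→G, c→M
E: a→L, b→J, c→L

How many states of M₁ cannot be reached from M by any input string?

BFS from M reaches {A, B, D, E, F, G, H, J, L, M}; the 3 state(s) C, I, K are never visited.

3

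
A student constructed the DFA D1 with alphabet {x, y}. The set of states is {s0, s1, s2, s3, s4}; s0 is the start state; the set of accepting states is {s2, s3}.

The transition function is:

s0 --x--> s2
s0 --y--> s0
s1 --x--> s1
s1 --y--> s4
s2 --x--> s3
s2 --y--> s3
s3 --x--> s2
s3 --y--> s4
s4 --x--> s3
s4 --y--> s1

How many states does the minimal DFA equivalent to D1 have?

5

Initial partition by acceptance: {s2,s3} | {s0,s1,s4}.
On input y, block {s2,s3} splits into {s2} and {s3}.
Refine {s0,s1,s4} on symbol x: members go to different blocks, giving {s0} and {s1} and {s4}.
No further refinement is possible. Final partition (5 blocks): {s2} | {s0} | {s3} | {s1} | {s4}.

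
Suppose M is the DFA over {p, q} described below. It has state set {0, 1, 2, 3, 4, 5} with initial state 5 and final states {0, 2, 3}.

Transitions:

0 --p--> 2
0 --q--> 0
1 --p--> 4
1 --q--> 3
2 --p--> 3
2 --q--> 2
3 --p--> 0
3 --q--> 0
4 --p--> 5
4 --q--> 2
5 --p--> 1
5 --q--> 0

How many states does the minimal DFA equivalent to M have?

All states are reachable from the start state.
Initial partition by acceptance: {0,2,3} | {1,4,5}.
The partition is now stable with 2 blocks: {0,2,3} | {1,4,5}.

2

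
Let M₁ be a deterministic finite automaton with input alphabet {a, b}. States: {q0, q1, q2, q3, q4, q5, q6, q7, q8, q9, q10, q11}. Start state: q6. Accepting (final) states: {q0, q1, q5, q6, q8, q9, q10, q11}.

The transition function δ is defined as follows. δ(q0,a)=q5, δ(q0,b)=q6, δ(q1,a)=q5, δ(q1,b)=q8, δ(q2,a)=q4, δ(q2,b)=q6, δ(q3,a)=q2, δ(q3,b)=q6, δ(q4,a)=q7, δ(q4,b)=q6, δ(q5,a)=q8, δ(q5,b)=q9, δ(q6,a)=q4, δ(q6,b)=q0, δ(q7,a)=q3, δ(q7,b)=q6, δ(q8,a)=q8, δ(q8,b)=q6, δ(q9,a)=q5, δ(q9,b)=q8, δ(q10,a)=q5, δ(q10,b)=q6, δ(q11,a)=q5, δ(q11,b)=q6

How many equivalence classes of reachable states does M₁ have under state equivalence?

6

Reachable states from the start: {q0,q2,q3,q4,q5,q6,q7,q8,q9}. Unreachable: {q1,q10,q11} — drop them.
P0 = {q0,q5,q6,q8,q9} | {q2,q3,q4,q7}.
Split {q0,q5,q6,q8,q9} by δ(·,a) → {q0,q5,q8,q9} and {q6}.
On input b, block {q0,q5,q8,q9} splits into {q0,q8} and {q5,q9}.
Split {q0,q8} by δ(·,a) → {q0} and {q8}.
On input a, block {q5,q9} splits into {q5} and {q9}.
The partition is now stable with 6 blocks: {q0} | {q2,q3,q4,q7} | {q6} | {q5} | {q8} | {q9}.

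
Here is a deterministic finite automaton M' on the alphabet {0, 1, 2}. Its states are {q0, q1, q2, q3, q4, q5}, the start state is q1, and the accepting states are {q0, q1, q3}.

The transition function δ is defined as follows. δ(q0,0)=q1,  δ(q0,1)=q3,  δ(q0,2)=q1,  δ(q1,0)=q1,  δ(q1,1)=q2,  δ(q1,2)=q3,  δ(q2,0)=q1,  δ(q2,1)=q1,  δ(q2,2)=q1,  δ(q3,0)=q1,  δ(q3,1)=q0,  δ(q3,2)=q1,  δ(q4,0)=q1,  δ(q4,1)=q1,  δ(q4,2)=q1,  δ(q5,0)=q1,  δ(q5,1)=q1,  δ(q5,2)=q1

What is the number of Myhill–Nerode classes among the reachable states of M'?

First remove the unreachable states {q4,q5}; 4 states remain.
Start with accepting vs non-accepting: {q0,q1,q3} | {q2}.
Refine {q0,q1,q3} on symbol 1: members go to different blocks, giving {q0,q3} and {q1}.
The partition is now stable with 3 blocks: {q0,q3} | {q2} | {q1}.

3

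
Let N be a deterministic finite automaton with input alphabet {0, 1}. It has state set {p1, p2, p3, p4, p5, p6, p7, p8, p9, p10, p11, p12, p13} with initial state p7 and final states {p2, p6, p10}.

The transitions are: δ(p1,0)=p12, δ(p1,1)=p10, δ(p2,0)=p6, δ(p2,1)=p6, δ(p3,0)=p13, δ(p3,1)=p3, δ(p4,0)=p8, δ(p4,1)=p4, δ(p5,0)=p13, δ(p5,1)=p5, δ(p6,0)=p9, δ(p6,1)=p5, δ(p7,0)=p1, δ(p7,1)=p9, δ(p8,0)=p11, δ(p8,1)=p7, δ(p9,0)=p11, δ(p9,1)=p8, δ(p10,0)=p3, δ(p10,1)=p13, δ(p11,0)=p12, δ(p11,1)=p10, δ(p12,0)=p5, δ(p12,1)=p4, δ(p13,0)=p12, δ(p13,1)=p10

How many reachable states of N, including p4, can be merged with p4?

Reachable states from the start: {p1,p3,p4,p5,p7,p8,p9,p10,p11,p12,p13}. Unreachable: {p2,p6} — drop them.
Initial partition by acceptance: {p10} | {p1,p3,p4,p5,p7,p8,p9,p11,p12,p13}.
Refine {p1,p3,p4,p5,p7,p8,p9,p11,p12,p13} on symbol 1: members go to different blocks, giving {p3,p4,p5,p7,p8,p9,p12} and {p1,p11,p13}.
Refine {p3,p4,p5,p7,p8,p9,p12} on symbol 0: members go to different blocks, giving {p3,p5,p7,p8,p9} and {p4,p12}.
Stable partition: {p10} | {p3,p5,p7,p8,p9} | {p1,p11,p13} | {p4,p12} — 4 equivalence classes.
State p4 belongs to the block {p4,p12}, which has 2 states.

2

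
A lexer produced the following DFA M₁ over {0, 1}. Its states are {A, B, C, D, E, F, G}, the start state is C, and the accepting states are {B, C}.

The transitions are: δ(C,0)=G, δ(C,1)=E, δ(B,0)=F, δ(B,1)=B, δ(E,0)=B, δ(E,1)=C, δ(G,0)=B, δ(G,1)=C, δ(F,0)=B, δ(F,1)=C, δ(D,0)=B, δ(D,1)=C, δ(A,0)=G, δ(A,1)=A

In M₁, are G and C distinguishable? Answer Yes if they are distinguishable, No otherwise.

First remove the unreachable states {A,D}; 5 states remain.
Initial partition by acceptance: {B,C} | {E,F,G}.
On input 1, block {B,C} splits into {B} and {C}.
The partition is now stable with 3 blocks: {B} | {E,F,G} | {C}.
G and C end up in different blocks, so they are distinguishable. For instance, the string 'ε' is accepted from only C.

Yes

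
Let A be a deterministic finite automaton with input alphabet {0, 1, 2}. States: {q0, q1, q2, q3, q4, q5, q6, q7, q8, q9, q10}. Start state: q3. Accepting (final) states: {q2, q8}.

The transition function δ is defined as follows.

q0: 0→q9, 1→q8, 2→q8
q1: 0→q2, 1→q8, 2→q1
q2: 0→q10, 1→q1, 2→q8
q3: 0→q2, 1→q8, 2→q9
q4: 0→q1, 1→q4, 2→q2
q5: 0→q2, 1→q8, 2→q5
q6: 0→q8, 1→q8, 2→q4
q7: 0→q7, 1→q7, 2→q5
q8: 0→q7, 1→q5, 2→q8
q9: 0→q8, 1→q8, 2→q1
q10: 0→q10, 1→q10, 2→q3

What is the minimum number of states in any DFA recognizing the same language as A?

Reachable states from the start: {q1,q2,q3,q5,q7,q8,q9,q10}. Unreachable: {q0,q4,q6} — drop them.
Start with accepting vs non-accepting: {q2,q8} | {q1,q3,q5,q7,q9,q10}.
On input 0, block {q1,q3,q5,q7,q9,q10} splits into {q1,q3,q5,q9} and {q7,q10}.
The partition is now stable with 3 blocks: {q2,q8} | {q1,q3,q5,q9} | {q7,q10}.

3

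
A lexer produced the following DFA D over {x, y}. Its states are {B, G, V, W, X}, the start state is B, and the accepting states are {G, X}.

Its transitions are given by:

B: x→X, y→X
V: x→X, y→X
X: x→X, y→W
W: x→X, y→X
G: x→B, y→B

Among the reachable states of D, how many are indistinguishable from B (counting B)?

States {G,V} cannot be reached from the start state, so discard them.
Start with accepting vs non-accepting: {X} | {B,W}.
No further refinement is possible. Final partition (2 blocks): {X} | {B,W}.
The equivalence class containing B is {B,W}, of size 2.

2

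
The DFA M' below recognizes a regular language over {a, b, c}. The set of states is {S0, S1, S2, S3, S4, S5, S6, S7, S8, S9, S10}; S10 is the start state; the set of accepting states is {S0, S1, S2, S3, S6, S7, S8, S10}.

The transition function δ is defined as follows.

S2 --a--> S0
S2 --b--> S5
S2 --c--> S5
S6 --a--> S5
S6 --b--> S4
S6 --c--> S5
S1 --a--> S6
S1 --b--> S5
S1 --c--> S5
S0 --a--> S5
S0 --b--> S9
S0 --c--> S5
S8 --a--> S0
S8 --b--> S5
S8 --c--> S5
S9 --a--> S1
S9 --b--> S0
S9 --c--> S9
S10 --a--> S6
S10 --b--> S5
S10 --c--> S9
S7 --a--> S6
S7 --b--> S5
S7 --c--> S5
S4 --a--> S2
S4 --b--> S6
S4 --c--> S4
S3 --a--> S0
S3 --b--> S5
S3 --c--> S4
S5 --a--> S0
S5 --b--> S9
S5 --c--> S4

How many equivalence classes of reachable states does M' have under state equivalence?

5

States {S3,S7,S8} cannot be reached from the start state, so discard them.
Start with accepting vs non-accepting: {S0,S1,S2,S6,S10} | {S4,S5,S9}.
Split {S0,S1,S2,S6,S10} by δ(·,a) → {S1,S2,S10} and {S0,S6}.
Split {S4,S5,S9} by δ(·,a) → {S4,S9} and {S5}.
Split {S1,S2,S10} by δ(·,c) → {S1,S2} and {S10}.
The partition is now stable with 5 blocks: {S1,S2} | {S4,S9} | {S0,S6} | {S5} | {S10}.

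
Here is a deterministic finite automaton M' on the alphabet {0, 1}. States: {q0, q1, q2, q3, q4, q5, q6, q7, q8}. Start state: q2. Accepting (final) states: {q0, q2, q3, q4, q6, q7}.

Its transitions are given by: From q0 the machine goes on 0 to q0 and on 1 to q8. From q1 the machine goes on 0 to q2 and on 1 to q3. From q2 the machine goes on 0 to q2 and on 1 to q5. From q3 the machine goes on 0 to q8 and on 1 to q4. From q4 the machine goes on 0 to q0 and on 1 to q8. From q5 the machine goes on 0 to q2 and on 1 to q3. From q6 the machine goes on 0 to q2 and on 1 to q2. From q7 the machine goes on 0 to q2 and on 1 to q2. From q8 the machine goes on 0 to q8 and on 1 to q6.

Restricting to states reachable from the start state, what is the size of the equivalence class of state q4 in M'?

2

States {q1,q7} cannot be reached from the start state, so discard them.
Initial partition by acceptance: {q0,q2,q3,q4,q6} | {q5,q8}.
On input 0, block {q0,q2,q3,q4,q6} splits into {q0,q2,q4,q6} and {q3}.
On input 1, block {q0,q2,q4,q6} splits into {q0,q2,q4} and {q6}.
Refine {q5,q8} on symbol 0: members go to different blocks, giving {q5} and {q8}.
Refine {q0,q2,q4} on symbol 1: members go to different blocks, giving {q0,q4} and {q2}.
The partition is now stable with 6 blocks: {q0,q4} | {q5} | {q3} | {q6} | {q8} | {q2}.
State q4 belongs to the block {q0,q4}, which has 2 states.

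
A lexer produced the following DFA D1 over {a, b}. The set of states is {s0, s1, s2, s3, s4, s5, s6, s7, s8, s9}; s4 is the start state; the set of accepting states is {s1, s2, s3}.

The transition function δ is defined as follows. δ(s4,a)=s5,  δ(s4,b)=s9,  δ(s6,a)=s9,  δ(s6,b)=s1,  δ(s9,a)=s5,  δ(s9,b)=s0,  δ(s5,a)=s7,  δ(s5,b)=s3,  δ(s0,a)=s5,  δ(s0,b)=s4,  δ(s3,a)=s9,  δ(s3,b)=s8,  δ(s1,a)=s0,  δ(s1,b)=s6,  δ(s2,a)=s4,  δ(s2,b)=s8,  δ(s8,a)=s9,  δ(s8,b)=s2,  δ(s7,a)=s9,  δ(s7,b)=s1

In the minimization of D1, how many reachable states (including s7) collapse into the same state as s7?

3

P0 = {s1,s2,s3} | {s0,s4,s5,s6,s7,s8,s9}.
Split {s0,s4,s5,s6,s7,s8,s9} by δ(·,b) → {s5,s6,s7,s8} and {s0,s4,s9}.
Split {s5,s6,s7,s8} by δ(·,a) → {s6,s7,s8} and {s5}.
Stable partition: {s1,s2,s3} | {s6,s7,s8} | {s0,s4,s9} | {s5} — 4 equivalence classes.
The equivalence class containing s7 is {s6,s7,s8}, of size 3.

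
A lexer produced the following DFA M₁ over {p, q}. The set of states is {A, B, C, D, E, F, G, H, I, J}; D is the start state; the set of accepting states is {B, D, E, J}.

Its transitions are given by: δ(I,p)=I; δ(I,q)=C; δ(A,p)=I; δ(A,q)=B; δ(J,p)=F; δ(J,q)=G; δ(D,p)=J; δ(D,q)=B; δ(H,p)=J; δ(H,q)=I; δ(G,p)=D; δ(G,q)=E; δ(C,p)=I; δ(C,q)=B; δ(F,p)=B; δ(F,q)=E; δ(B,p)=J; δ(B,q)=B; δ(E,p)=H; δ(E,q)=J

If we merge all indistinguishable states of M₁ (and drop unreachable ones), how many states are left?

First remove the unreachable states {A}; 9 states remain.
P0 = {B,D,E,J} | {C,F,G,H,I}.
On input p, block {B,D,E,J} splits into {B,D} and {E,J}.
Split {C,F,G,H,I} by δ(·,p) → {C,I} and {F,G} and {H}.
Refine {C,I} on symbol q: members go to different blocks, giving {C} and {I}.
Split {E,J} by δ(·,p) → {E} and {J}.
No further refinement is possible. Final partition (7 blocks): {B,D} | {C} | {E} | {F,G} | {H} | {I} | {J}.

7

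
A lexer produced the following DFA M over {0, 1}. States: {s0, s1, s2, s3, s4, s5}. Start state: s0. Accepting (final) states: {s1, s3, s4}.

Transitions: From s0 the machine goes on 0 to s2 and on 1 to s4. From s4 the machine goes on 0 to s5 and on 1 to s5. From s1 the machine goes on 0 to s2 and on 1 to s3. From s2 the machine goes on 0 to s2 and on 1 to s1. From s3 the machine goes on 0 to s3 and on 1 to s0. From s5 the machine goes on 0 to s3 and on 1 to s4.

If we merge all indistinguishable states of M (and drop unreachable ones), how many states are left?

All states are reachable from the start state.
Start with accepting vs non-accepting: {s1,s3,s4} | {s0,s2,s5}.
Refine {s1,s3,s4} on symbol 0: members go to different blocks, giving {s1,s4} and {s3}.
On input 1, block {s1,s4} splits into {s1} and {s4}.
On input 0, block {s0,s2,s5} splits into {s0,s2} and {s5}.
On input 1, block {s0,s2} splits into {s0} and {s2}.
No further refinement is possible. Final partition (6 blocks): {s1} | {s0} | {s3} | {s4} | {s5} | {s2}.

6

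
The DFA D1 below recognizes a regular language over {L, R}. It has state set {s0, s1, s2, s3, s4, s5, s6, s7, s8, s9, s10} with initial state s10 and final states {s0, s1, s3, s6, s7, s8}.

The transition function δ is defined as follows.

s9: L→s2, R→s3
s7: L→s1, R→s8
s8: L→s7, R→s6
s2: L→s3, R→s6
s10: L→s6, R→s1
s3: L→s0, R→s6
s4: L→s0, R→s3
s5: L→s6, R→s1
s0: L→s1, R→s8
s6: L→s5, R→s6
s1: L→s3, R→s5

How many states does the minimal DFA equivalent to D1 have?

5

States {s2,s4,s9} cannot be reached from the start state, so discard them.
Start with accepting vs non-accepting: {s0,s1,s3,s6,s7,s8} | {s5,s10}.
Refine {s0,s1,s3,s6,s7,s8} on symbol L: members go to different blocks, giving {s0,s1,s3,s7,s8} and {s6}.
Refine {s0,s1,s3,s7,s8} on symbol R: members go to different blocks, giving {s0,s7} and {s3,s8} and {s1}.
Stable partition: {s0,s7} | {s5,s10} | {s6} | {s3,s8} | {s1} — 5 equivalence classes.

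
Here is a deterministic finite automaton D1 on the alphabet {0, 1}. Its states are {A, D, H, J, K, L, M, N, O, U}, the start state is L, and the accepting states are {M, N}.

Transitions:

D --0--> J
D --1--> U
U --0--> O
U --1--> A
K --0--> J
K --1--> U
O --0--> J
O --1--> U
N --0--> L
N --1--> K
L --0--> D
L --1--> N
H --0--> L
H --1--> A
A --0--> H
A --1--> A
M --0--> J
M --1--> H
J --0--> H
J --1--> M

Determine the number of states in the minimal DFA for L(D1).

4

Every state is reachable, so we keep all 10.
Initial partition by acceptance: {M,N} | {A,D,H,J,K,L,O,U}.
Refine {A,D,H,J,K,L,O,U} on symbol 1: members go to different blocks, giving {A,D,H,K,O,U} and {J,L}.
Split {A,D,H,K,O,U} by δ(·,0) → {D,H,K,O} and {A,U}.
The partition is now stable with 4 blocks: {M,N} | {D,H,K,O} | {J,L} | {A,U}.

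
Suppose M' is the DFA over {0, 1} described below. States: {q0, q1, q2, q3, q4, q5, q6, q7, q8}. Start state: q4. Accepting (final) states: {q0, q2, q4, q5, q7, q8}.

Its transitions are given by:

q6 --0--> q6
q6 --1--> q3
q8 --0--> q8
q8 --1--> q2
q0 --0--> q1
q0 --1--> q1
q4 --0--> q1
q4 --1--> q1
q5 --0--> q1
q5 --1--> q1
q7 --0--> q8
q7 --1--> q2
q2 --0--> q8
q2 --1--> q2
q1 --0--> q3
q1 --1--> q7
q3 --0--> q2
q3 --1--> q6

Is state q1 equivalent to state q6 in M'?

Reachable states from the start: {q1,q2,q3,q4,q6,q7,q8}. Unreachable: {q0,q5} — drop them.
P0 = {q2,q4,q7,q8} | {q1,q3,q6}.
Split {q2,q4,q7,q8} by δ(·,0) → {q2,q7,q8} and {q4}.
Refine {q1,q3,q6} on symbol 0: members go to different blocks, giving {q1,q6} and {q3}.
Refine {q1,q6} on symbol 0: members go to different blocks, giving {q1} and {q6}.
Stable partition: {q2,q7,q8} | {q1} | {q4} | {q3} | {q6} — 5 equivalence classes.
q1 and q6 end up in different blocks, so they are distinguishable. For instance, the string '1' is accepted from only q1.

No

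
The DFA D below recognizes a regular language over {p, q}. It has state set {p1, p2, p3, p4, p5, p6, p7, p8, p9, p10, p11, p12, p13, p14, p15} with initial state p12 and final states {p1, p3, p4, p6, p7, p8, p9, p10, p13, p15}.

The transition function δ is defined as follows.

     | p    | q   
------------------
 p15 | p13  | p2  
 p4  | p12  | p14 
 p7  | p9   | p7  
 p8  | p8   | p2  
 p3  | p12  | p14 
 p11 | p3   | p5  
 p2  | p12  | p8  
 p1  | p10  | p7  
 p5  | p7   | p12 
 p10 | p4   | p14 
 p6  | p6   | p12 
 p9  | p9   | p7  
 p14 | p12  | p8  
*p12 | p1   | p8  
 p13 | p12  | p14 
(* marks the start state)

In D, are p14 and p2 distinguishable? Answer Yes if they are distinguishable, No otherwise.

No

First remove the unreachable states {p3,p5,p6,p11,p13,p15}; 9 states remain.
P0 = {p1,p4,p7,p8,p9,p10} | {p2,p12,p14}.
Refine {p1,p4,p7,p8,p9,p10} on symbol p: members go to different blocks, giving {p1,p7,p8,p9,p10} and {p4}.
On input p, block {p1,p7,p8,p9,p10} splits into {p1,p7,p8,p9} and {p10}.
On input p, block {p1,p7,p8,p9} splits into {p7,p8,p9} and {p1}.
Split {p7,p8,p9} by δ(·,q) → {p7,p9} and {p8}.
Refine {p2,p12,p14} on symbol p: members go to different blocks, giving {p2,p14} and {p12}.
Stable partition: {p7,p9} | {p2,p14} | {p4} | {p10} | {p1} | {p8} | {p12} — 7 equivalence classes.
p14 and p2 lie in the same block of the stable partition, so they are equivalent — no string distinguishes them.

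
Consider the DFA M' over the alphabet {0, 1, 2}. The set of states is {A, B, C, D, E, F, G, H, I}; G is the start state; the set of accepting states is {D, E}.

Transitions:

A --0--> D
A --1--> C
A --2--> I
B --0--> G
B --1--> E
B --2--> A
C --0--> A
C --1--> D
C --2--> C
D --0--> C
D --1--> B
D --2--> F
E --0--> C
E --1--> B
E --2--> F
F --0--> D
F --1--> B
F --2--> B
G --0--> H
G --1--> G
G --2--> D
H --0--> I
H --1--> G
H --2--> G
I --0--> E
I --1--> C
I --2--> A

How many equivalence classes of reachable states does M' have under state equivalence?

7

All states are reachable from the start state.
P0 = {D,E} | {A,B,C,F,G,H,I}.
On input 0, block {A,B,C,F,G,H,I} splits into {B,C,G,H} and {A,F,I}.
Split {B,C,G,H} by δ(·,0) → {B,G} and {C,H}.
Split {B,G} by δ(·,0) → {B} and {G}.
Split {A,F,I} by δ(·,1) → {A,I} and {F}.
Refine {C,H} on symbol 1: members go to different blocks, giving {C} and {H}.
Stable partition: {D,E} | {B} | {A,I} | {C} | {G} | {F} | {H} — 7 equivalence classes.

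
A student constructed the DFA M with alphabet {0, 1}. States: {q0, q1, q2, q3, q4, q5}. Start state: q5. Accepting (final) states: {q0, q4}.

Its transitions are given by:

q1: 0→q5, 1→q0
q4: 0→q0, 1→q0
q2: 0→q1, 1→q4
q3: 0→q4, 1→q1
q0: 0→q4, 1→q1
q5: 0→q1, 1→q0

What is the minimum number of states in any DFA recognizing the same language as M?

Reachable states from the start: {q0,q1,q4,q5}. Unreachable: {q2,q3} — drop them.
P0 = {q0,q4} | {q1,q5}.
Refine {q0,q4} on symbol 1: members go to different blocks, giving {q0} and {q4}.
The partition is now stable with 3 blocks: {q0} | {q1,q5} | {q4}.

3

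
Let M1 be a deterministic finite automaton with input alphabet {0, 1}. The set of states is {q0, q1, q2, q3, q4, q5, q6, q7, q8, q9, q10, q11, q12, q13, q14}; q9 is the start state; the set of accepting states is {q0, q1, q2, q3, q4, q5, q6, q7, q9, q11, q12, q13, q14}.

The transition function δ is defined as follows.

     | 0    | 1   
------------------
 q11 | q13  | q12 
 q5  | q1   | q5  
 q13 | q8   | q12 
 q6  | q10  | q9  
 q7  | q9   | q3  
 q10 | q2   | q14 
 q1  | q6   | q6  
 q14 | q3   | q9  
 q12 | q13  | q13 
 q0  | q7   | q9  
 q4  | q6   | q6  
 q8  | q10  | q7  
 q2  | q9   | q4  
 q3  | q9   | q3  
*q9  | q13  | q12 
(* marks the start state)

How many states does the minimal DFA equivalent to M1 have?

10

Reachable states from the start: {q2,q3,q4,q6,q7,q8,q9,q10,q12,q13,q14}. Unreachable: {q0,q1,q5,q11} — drop them.
P0 = {q2,q3,q4,q6,q7,q9,q12,q13,q14} | {q8,q10}.
Refine {q2,q3,q4,q6,q7,q9,q12,q13,q14} on symbol 0: members go to different blocks, giving {q2,q3,q4,q7,q9,q12,q14} and {q6,q13}.
Split {q2,q3,q4,q7,q9,q12,q14} by δ(·,0) → {q2,q3,q7,q14} and {q4,q9,q12}.
Split {q2,q3,q7,q14} by δ(·,0) → {q2,q3,q7} and {q14}.
On input 1, block {q2,q3,q7} splits into {q3,q7} and {q2}.
On input 0, block {q8,q10} splits into {q8} and {q10}.
Split {q6,q13} by δ(·,0) → {q6} and {q13}.
Refine {q4,q9,q12} on symbol 0: members go to different blocks, giving {q9,q12} and {q4}.
Refine {q9,q12} on symbol 1: members go to different blocks, giving {q9} and {q12}.
Stable partition: {q3,q7} | {q8} | {q6} | {q9} | {q14} | {q2} | {q10} | {q13} | {q4} | {q12} — 10 equivalence classes.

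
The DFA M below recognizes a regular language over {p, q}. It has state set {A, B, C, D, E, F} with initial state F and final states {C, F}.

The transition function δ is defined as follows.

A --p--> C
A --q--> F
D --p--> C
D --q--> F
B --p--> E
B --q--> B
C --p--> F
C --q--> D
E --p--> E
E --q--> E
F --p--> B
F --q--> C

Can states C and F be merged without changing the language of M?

No

First remove the unreachable states {A}; 5 states remain.
P0 = {C,F} | {B,D,E}.
Refine {C,F} on symbol p: members go to different blocks, giving {C} and {F}.
On input p, block {B,D,E} splits into {B,E} and {D}.
No further refinement is possible. Final partition (4 blocks): {C} | {B,E} | {F} | {D}.
C and F end up in different blocks, so they are distinguishable. For instance, the string 'p' is accepted from only C.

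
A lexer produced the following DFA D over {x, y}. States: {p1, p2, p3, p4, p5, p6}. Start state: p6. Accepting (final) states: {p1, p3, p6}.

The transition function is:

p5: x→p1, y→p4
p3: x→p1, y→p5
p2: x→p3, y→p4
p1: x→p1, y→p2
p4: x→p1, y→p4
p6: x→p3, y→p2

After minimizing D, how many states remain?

Every state is reachable, so we keep all 6.
Initial partition by acceptance: {p1,p3,p6} | {p2,p4,p5}.
The partition is now stable with 2 blocks: {p1,p3,p6} | {p2,p4,p5}.

2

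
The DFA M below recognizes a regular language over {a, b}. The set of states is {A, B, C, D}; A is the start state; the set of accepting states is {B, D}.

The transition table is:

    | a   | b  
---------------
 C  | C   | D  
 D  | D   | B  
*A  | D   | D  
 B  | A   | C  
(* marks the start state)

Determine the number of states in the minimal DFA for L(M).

P0 = {B,D} | {A,C}.
On input a, block {B,D} splits into {B} and {D}.
On input a, block {A,C} splits into {A} and {C}.
Stable partition: {B} | {A} | {D} | {C} — 4 equivalence classes.

4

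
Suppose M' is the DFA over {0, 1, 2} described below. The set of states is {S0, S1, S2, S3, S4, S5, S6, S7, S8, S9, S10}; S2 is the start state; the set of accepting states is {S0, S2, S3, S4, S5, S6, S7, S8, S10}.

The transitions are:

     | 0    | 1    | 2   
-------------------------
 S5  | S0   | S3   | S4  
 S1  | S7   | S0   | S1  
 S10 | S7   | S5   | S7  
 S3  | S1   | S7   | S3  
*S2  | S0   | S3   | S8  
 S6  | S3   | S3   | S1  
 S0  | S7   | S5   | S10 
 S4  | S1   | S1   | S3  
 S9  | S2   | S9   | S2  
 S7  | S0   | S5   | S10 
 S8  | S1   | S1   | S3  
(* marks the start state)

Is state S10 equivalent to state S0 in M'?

Yes

States {S6,S9} cannot be reached from the start state, so discard them.
P0 = {S0,S2,S3,S4,S5,S7,S8,S10} | {S1}.
Refine {S0,S2,S3,S4,S5,S7,S8,S10} on symbol 0: members go to different blocks, giving {S0,S2,S5,S7,S10} and {S3,S4,S8}.
Split {S0,S2,S5,S7,S10} by δ(·,1) → {S0,S7,S10} and {S2,S5}.
On input 1, block {S3,S4,S8} splits into {S4,S8} and {S3}.
The partition is now stable with 5 blocks: {S0,S7,S10} | {S1} | {S4,S8} | {S2,S5} | {S3}.
S10 and S0 lie in the same block of the stable partition, so they are equivalent — no string distinguishes them.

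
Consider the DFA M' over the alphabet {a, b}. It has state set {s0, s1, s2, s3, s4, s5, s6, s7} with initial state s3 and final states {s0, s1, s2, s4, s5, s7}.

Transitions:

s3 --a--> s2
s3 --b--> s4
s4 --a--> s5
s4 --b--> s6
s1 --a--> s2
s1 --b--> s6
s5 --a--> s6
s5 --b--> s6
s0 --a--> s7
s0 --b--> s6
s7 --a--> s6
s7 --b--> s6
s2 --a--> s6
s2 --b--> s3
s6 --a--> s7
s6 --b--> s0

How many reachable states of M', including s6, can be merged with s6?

2

Reachable states from the start: {s0,s2,s3,s4,s5,s6,s7}. Unreachable: {s1} — drop them.
Start with accepting vs non-accepting: {s0,s2,s4,s5,s7} | {s3,s6}.
Refine {s0,s2,s4,s5,s7} on symbol a: members go to different blocks, giving {s2,s5,s7} and {s0,s4}.
No further refinement is possible. Final partition (3 blocks): {s2,s5,s7} | {s3,s6} | {s0,s4}.
The equivalence class containing s6 is {s3,s6}, of size 2.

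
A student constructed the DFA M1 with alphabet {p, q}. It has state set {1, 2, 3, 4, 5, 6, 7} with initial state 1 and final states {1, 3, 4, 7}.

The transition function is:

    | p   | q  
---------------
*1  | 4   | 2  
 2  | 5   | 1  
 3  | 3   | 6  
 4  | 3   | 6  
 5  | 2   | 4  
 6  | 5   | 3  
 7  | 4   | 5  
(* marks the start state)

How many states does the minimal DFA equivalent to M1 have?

2

States {7} cannot be reached from the start state, so discard them.
Start with accepting vs non-accepting: {1,3,4} | {2,5,6}.
The partition is now stable with 2 blocks: {1,3,4} | {2,5,6}.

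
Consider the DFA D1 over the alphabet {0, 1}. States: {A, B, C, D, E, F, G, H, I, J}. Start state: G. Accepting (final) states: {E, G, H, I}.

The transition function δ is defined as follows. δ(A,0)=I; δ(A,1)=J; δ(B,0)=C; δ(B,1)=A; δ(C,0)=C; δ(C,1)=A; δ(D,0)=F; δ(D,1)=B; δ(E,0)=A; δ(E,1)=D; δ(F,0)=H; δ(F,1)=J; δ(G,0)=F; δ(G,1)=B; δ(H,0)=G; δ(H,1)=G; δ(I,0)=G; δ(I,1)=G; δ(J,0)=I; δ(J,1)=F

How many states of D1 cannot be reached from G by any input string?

2

Starting at G and following transitions, the reachable set is {A, B, C, F, G, H, I, J}. That leaves D, E unreachable — 2 in total.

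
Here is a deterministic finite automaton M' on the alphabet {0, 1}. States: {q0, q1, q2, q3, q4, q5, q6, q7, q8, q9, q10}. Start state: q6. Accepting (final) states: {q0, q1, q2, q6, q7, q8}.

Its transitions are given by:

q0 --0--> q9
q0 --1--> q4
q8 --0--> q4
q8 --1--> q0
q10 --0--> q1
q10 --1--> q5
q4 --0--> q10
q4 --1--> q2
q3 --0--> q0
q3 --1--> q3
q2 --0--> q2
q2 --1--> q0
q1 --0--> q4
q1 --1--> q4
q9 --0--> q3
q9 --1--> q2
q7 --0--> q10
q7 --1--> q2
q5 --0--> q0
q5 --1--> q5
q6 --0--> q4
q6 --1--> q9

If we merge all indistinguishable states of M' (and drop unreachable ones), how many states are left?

4

States {q7,q8} cannot be reached from the start state, so discard them.
P0 = {q0,q1,q2,q6} | {q3,q4,q5,q9,q10}.
Split {q0,q1,q2,q6} by δ(·,0) → {q0,q1,q6} and {q2}.
Split {q3,q4,q5,q9,q10} by δ(·,0) → {q3,q5,q10} and {q4,q9}.
Stable partition: {q0,q1,q6} | {q3,q5,q10} | {q2} | {q4,q9} — 4 equivalence classes.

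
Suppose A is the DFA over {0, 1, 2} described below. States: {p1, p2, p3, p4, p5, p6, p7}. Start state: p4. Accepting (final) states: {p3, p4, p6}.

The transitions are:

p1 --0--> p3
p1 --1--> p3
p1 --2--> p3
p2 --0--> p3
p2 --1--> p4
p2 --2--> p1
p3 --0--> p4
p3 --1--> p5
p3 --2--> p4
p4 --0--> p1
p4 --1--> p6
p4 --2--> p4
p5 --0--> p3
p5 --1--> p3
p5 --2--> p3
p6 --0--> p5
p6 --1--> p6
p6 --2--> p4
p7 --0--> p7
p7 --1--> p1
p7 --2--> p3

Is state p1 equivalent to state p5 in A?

Reachable states from the start: {p1,p3,p4,p5,p6}. Unreachable: {p2,p7} — drop them.
Start with accepting vs non-accepting: {p3,p4,p6} | {p1,p5}.
On input 0, block {p3,p4,p6} splits into {p4,p6} and {p3}.
No further refinement is possible. Final partition (3 blocks): {p4,p6} | {p1,p5} | {p3}.
p1 and p5 lie in the same block of the stable partition, so they are equivalent — no string distinguishes them.

Yes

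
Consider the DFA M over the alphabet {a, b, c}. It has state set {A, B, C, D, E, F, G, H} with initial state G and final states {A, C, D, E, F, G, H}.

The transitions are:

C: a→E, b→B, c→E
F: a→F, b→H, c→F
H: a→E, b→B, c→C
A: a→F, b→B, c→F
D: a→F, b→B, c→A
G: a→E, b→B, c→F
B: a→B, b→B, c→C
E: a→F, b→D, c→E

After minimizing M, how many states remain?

4

All states are reachable from the start state.
Initial partition by acceptance: {A,C,D,E,F,G,H} | {B}.
Refine {A,C,D,E,F,G,H} on symbol b: members go to different blocks, giving {A,C,D,G,H} and {E,F}.
Refine {A,C,D,G,H} on symbol c: members go to different blocks, giving {A,C,G} and {D,H}.
Stable partition: {A,C,G} | {B} | {E,F} | {D,H} — 4 equivalence classes.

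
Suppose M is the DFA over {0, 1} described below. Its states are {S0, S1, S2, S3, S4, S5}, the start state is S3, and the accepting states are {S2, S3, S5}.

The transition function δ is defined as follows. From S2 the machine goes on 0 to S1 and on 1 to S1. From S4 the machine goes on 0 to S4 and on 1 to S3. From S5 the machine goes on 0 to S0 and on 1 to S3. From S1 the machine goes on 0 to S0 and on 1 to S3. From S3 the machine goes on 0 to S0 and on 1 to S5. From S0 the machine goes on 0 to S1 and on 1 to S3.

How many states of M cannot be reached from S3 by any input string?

2

BFS from S3 reaches {S0, S1, S3, S5}; the 2 state(s) S2, S4 are never visited.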